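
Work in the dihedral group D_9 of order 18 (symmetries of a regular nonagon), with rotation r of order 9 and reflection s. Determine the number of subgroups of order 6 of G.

|G| = 18 and 6 | 18, so subgroups of order 6 are possible by Lagrange.
The subgroups of order 6 are: {e, r^3, r^6, r^2s, r^5s, r^8s}; {e, r^3, r^6, s, r^3s, r^6s}; {e, r^3, r^6, rs, r^4s, r^7s}.
So G has 3 subgroups of order 6.

3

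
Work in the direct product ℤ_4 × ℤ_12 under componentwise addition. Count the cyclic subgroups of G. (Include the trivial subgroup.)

20

Each element a generates a cyclic subgroup ⟨a⟩; distinct elements may generate the same one (a cyclic group of order d has φ(d) generators).
Cyclic subgroups by order — order 1: 1; order 2: 3; order 3: 1; order 4: 6; order 6: 3; order 12: 6.
Total: 20.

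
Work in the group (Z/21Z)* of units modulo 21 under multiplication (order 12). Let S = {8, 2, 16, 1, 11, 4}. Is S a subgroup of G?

Yes

|S| = 6 divides |G| = 12, consistent with Lagrange.
S contains the identity, every element's inverse is in S, and S is closed under ·: it is a subgroup.
In fact S = ⟨2⟩.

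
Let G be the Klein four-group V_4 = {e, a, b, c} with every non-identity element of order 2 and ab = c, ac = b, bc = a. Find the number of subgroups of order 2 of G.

|G| = 4 and 2 | 4, so subgroups of order 2 are possible by Lagrange.
The subgroups of order 2 are: {e, a}; {e, b}; {e, c}.
So G has 3 subgroups of order 2.

3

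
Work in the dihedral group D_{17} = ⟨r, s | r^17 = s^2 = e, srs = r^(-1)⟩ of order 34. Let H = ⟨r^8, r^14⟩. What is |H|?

|⟨r^8⟩| = 17 and |⟨r^14⟩| = 17, so |H| is a multiple of lcm(17, 17) = 17 and divides |G| = 34.
Closing under the operation: H = {e, r, r^2, r^3, r^4, r^5, r^6, r^7, r^8, r^9, r^10, r^11, r^12, r^13, r^14, r^15, r^16}, so |H| = 17.

17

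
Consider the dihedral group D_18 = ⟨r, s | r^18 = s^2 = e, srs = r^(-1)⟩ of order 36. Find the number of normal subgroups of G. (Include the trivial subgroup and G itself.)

G has 45 subgroups. Checking conjugation-invariance by order — order 1: 1/1 normal; order 2: 1/19 normal; order 3: 1/1 normal; order 4: 0/9 normal; order 6: 1/7 normal; order 9: 1/1 normal; order 12: 0/3 normal; order 18: 3/3 normal; order 36: 1/1 normal.
Total normal subgroups: 9.

9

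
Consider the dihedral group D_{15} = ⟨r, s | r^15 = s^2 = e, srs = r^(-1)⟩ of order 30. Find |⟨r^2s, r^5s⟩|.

10

|⟨r^2s⟩| = 2 and |⟨r^5s⟩| = 2, so |H| is a multiple of lcm(2, 2) = 2 and divides |G| = 30.
Closing under the operation: H = {e, r^3, r^6, r^9, r^12, r^2s, r^5s, r^8s, r^11s, r^14s}, so |H| = 10.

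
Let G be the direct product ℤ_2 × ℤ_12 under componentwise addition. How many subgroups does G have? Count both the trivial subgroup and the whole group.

16

|G| = 24, so by Lagrange every subgroup order divides 24. Divisors: 1, 2, 3, 4, 6, 8, 12, 24.
Subgroups by order — order 1: 1; order 2: 3; order 3: 1; order 4: 3; order 6: 3; order 8: 1; order 12: 3; order 24: 1.
Total: 1 + 3 + 1 + 3 + 3 + 1 + 3 + 1 = 16.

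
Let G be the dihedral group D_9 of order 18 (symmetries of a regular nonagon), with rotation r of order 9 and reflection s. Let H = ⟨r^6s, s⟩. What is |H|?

6

|⟨r^6s⟩| = 2 and |⟨s⟩| = 2, so |H| is a multiple of lcm(2, 2) = 2 and divides |G| = 18.
Closing under the operation: H = {e, r^3, r^6, s, r^3s, r^6s}, so |H| = 6.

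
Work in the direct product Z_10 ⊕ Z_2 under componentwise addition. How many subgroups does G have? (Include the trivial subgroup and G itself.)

|G| = 20, so by Lagrange every subgroup order divides 20. Divisors: 1, 2, 4, 5, 10, 20.
Subgroups by order — order 1: 1; order 2: 3; order 4: 1; order 5: 1; order 10: 3; order 20: 1.
Total: 1 + 3 + 1 + 1 + 3 + 1 = 10.

10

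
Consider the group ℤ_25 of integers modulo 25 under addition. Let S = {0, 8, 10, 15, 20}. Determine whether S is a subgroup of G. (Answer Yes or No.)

20 ∈ S but its inverse 5 ∉ S, so S is not a subgroup.

No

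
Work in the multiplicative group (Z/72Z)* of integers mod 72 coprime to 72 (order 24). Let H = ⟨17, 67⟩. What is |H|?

|⟨17⟩| = 2 and |⟨67⟩| = 6, so |H| is a multiple of lcm(2, 6) = 6 and divides |G| = 24.
Closing under the operation: H = {1, 11, 17, 19, 25, 35, 41, 43, 49, 59, 65, 67}, so |H| = 12.

12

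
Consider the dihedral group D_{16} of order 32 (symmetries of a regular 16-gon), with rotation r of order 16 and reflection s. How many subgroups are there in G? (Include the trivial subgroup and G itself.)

|G| = 32, so by Lagrange every subgroup order divides 32. Divisors: 1, 2, 4, 8, 16, 32.
Subgroups by order — order 1: 1; order 2: 17; order 4: 9; order 8: 5; order 16: 3; order 32: 1.
Total: 1 + 17 + 9 + 5 + 3 + 1 = 36.

36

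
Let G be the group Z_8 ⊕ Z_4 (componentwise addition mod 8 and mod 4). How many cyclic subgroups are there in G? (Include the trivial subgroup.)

Group the elements of G by the cyclic subgroup they generate; each cyclic subgroup of order d accounts for φ(d) elements.
Cyclic subgroups by order — order 1: 1; order 2: 3; order 4: 6; order 8: 4.
Total: 14.

14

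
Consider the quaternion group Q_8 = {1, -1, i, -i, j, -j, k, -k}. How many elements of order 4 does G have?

6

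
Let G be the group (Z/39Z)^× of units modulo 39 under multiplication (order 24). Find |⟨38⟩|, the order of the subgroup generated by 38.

2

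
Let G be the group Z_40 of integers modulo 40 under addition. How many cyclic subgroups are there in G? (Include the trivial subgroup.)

8

Group the elements of G by the cyclic subgroup they generate; each cyclic subgroup of order d accounts for φ(d) elements.
Cyclic subgroups by order — order 1: 1; order 2: 1; order 4: 1; order 5: 1; order 8: 1; order 10: 1; order 20: 1; order 40: 1.
Total: 8.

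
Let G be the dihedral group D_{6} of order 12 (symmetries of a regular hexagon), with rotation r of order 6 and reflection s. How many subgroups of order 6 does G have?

3

|G| = 12 and 6 | 12, so subgroups of order 6 are possible by Lagrange.
The subgroups of order 6 are: {e, r, r^2, r^3, r^4, r^5}; {e, r^2, r^4, s, r^2s, r^4s}; {e, r^2, r^4, rs, r^3s, r^5s}.
So G has 3 subgroups of order 6.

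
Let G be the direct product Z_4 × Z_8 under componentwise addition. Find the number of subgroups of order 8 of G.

|G| = 32 and 8 | 32, so subgroups of order 8 are possible by Lagrange.
The subgroups of order 8 are: {(0,0), (0,1), (0,2), (0,3), (0,4), (0,5), (0,6), (0,7)}; {(0,0), (0,2), (0,4), (0,6), (2,0), (2,2), (2,4), (2,6)}; {(0,0), (0,2), (0,4), (0,6), (2,1), (2,3), (2,5), (2,7)}; {(0,0), (0,4), (1,0), (1,4), (2,0), (2,4), (3,0), (3,4)}; … (7 in all).
So G has 7 subgroups of order 8.

7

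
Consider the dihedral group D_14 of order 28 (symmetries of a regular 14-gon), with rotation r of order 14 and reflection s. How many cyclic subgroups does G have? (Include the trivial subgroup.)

18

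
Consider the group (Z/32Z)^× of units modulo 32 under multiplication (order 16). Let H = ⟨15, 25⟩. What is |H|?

8

|⟨15⟩| = 2 and |⟨25⟩| = 4, so |H| is a multiple of lcm(2, 4) = 4 and divides |G| = 16.
Closing under the operation: H = {1, 7, 9, 15, 17, 23, 25, 31}, so |H| = 8.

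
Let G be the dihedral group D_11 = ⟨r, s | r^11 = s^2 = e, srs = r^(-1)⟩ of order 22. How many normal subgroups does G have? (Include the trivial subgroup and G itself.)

G has 14 subgroups. Checking conjugation-invariance by order — order 1: 1/1 normal; order 2: 0/11 normal; order 11: 1/1 normal; order 22: 1/1 normal.
Total normal subgroups: 3.

3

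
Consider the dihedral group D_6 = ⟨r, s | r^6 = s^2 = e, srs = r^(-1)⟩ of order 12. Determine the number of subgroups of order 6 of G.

|G| = 12 and 6 | 12, so subgroups of order 6 are possible by Lagrange.
The subgroups of order 6 are: {e, r, r^2, r^3, r^4, r^5}; {e, r^2, r^4, s, r^2s, r^4s}; {e, r^2, r^4, rs, r^3s, r^5s}.
So G has 3 subgroups of order 6.

3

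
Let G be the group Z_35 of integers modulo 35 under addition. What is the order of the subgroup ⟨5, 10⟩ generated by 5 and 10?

7

|⟨5⟩| = 7 and |⟨10⟩| = 7, so |H| is a multiple of lcm(7, 7) = 7 and divides |G| = 35.
Closing under the operation: H = {0, 5, 10, 15, 20, 25, 30}, so |H| = 7.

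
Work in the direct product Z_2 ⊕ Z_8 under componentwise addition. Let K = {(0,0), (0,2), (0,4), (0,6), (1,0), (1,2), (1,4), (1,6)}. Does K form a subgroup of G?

Yes

|K| = 8 divides |G| = 16, consistent with Lagrange.
K contains the identity, every element's inverse is in K, and K is closed under +: it is a subgroup.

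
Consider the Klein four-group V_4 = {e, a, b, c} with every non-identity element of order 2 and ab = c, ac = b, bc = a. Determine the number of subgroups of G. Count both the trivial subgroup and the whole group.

|G| = 4, so by Lagrange every subgroup order divides 4. Divisors: 1, 2, 4.
Subgroups by order — order 1: 1; order 2: 3; order 4: 1.
Total: 1 + 3 + 1 = 5.

5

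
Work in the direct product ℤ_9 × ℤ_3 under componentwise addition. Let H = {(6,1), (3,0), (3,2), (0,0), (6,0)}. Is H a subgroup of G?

|H| = 5 does not divide |G| = 27, so by Lagrange H is not a subgroup.

No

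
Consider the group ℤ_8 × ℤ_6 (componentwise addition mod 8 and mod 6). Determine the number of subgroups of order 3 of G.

|G| = 48 and 3 | 48, so subgroups of order 3 are possible by Lagrange.
The subgroups of order 3 are: {(0,0), (0,2), (0,4)}.
So G has 1 subgroup of order 3.

1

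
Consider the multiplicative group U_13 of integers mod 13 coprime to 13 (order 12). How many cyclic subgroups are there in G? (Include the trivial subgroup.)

6

Group the elements of G by the cyclic subgroup they generate; each cyclic subgroup of order d accounts for φ(d) elements.
Cyclic subgroups by order — order 1: 1; order 2: 1; order 3: 1; order 4: 1; order 6: 1; order 12: 1.
Total: 6.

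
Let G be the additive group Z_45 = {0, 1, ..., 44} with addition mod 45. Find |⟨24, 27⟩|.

15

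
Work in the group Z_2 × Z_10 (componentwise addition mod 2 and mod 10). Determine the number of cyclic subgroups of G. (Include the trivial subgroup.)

8

Group the elements of G by the cyclic subgroup they generate; each cyclic subgroup of order d accounts for φ(d) elements.
Cyclic subgroups by order — order 1: 1; order 2: 3; order 5: 1; order 10: 3.
Total: 8.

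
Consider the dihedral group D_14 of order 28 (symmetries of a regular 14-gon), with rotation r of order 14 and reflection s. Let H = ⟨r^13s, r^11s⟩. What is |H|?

|⟨r^13s⟩| = 2 and |⟨r^11s⟩| = 2, so |H| is a multiple of lcm(2, 2) = 2 and divides |G| = 28.
Closing under the operation: H = {e, r^2, r^4, r^6, r^8, r^10, r^12, rs, r^3s, r^5s, r^7s, r^9s, r^11s, r^13s}, so |H| = 14.

14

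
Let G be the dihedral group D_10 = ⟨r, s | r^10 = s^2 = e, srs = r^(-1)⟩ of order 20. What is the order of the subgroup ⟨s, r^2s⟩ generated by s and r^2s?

|⟨s⟩| = 2 and |⟨r^2s⟩| = 2, so |H| is a multiple of lcm(2, 2) = 2 and divides |G| = 20.
Closing under the operation: H = {e, r^2, r^4, r^6, r^8, s, r^2s, r^4s, r^6s, r^8s}, so |H| = 10.

10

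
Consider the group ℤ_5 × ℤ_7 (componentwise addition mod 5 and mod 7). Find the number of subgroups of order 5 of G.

1

|G| = 35 and 5 | 35, so subgroups of order 5 are possible by Lagrange.
The subgroups of order 5 are: {(0,0), (1,0), (2,0), (3,0), (4,0)}.
So G has 1 subgroup of order 5.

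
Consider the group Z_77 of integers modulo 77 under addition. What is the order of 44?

7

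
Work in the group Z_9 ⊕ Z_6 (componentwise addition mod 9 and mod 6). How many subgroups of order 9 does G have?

|G| = 54 and 9 | 54, so subgroups of order 9 are possible by Lagrange.
The subgroups of order 9 are: {(0,0), (0,2), (0,4), (3,0), (3,2), (3,4), (6,0), (6,2), (6,4)}; {(0,0), (1,0), (2,0), (3,0), (4,0), (5,0), (6,0), (7,0), (8,0)}; {(0,0), (1,2), (2,4), (3,0), (4,2), (5,4), (6,0), (7,2), (8,4)}; {(0,0), (1,4), (2,2), (3,0), (4,4), (5,2), (6,0), (7,4), (8,2)}.
So G has 4 subgroups of order 9.

4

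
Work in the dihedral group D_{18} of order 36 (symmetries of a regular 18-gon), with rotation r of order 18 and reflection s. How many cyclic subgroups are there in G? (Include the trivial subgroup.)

24

Each element a generates a cyclic subgroup ⟨a⟩; distinct elements may generate the same one (a cyclic group of order d has φ(d) generators).
Cyclic subgroups by order — order 1: 1; order 2: 19; order 3: 1; order 6: 1; order 9: 1; order 18: 1.
Total: 24.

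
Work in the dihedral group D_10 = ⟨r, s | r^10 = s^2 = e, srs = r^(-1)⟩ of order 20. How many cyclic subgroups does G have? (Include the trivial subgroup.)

14

Group the elements of G by the cyclic subgroup they generate; each cyclic subgroup of order d accounts for φ(d) elements.
Cyclic subgroups by order — order 1: 1; order 2: 11; order 5: 1; order 10: 1.
Total: 14.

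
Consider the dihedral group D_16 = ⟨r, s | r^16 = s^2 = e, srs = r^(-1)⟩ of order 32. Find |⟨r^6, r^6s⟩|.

|⟨r^6⟩| = 8 and |⟨r^6s⟩| = 2, so |H| is a multiple of lcm(8, 2) = 8 and divides |G| = 32.
Closing under the operation: H = {e, r^2, r^4, r^6, r^8, r^10, r^12, r^14, s, r^2s, r^4s, r^6s, r^8s, r^10s, r^12s, r^14s}, so |H| = 16.

16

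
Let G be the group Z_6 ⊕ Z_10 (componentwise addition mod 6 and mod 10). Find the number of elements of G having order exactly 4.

An element (a,b) has order lcm(ord(a), ord(b)); count pairs with lcm equal to 4.
Enumerating gives 0 such elements.

0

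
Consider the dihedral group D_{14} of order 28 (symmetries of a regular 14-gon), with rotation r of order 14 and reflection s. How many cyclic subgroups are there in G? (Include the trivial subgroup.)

A cyclic subgroup of order d is generated by each of its φ(d) elements of order d, so the cyclic subgroups of order d number (#elements of order d)/φ(d).
Cyclic subgroups by order — order 1: 1; order 2: 15; order 7: 1; order 14: 1.
Total: 18.

18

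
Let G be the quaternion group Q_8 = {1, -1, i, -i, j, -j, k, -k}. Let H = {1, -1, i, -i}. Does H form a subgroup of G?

|H| = 4 divides |G| = 8, consistent with Lagrange.
H contains the identity, every element's inverse is in H, and H is closed under ·: it is a subgroup.
In fact H = ⟨-i⟩.

Yes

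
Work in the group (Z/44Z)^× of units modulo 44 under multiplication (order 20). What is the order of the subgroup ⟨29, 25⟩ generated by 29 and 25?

10

|⟨29⟩| = 10 and |⟨25⟩| = 5, so |H| is a multiple of lcm(10, 5) = 10 and divides |G| = 20.
Closing under the operation: H = {1, 5, 9, 13, 17, 21, 25, 29, 37, 41}, so |H| = 10.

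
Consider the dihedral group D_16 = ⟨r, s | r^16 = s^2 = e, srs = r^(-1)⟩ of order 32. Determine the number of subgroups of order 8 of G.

|G| = 32 and 8 | 32, so subgroups of order 8 are possible by Lagrange.
The subgroups of order 8 are: {e, r^2, r^4, r^6, r^8, r^10, r^12, r^14}; {e, r^4, r^8, r^12, r^2s, r^6s, r^10s, r^14s}; {e, r^4, r^8, r^12, r^3s, r^7s, r^11s, r^15s}; {e, r^4, r^8, r^12, s, r^4s, r^8s, r^12s}; … (5 in all).
So G has 5 subgroups of order 8.

5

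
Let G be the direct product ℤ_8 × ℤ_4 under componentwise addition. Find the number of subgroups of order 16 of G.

3

|G| = 32 and 16 | 32, so subgroups of order 16 are possible by Lagrange.
The subgroups of order 16 are: {(0,0), (0,1), (0,2), (0,3), (2,0), (2,1), (2,2), (2,3), (4,0), (4,1), (4,2), (4,3), (6,0), (6,1), (6,2), (6,3)}; {(0,0), (0,2), (1,0), (1,2), (2,0), (2,2), (3,0), (3,2), (4,0), (4,2), (5,0), (5,2), (6,0), (6,2), (7,0), (7,2)}; {(0,0), (0,2), (1,1), (1,3), (2,0), (2,2), (3,1), (3,3), (4,0), (4,2), (5,1), (5,3), (6,0), (6,2), (7,1), (7,3)}.
So G has 3 subgroups of order 16.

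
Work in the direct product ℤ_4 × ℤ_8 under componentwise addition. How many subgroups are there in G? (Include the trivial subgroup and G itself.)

22

|G| = 32, so by Lagrange every subgroup order divides 32. Divisors: 1, 2, 4, 8, 16, 32.
Subgroups by order — order 1: 1; order 2: 3; order 4: 7; order 8: 7; order 16: 3; order 32: 1.
Total: 1 + 3 + 7 + 7 + 3 + 1 = 22.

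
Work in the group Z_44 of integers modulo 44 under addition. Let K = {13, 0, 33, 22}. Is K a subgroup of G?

No

33 ∈ K but its inverse 11 ∉ K, so K is not a subgroup.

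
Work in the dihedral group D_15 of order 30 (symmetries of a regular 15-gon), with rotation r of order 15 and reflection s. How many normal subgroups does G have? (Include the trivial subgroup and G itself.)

5

G has 28 subgroups. Checking conjugation-invariance by order — order 1: 1/1 normal; order 2: 0/15 normal; order 3: 1/1 normal; order 5: 1/1 normal; order 6: 0/5 normal; order 10: 0/3 normal; order 15: 1/1 normal; order 30: 1/1 normal.
Total normal subgroups: 5.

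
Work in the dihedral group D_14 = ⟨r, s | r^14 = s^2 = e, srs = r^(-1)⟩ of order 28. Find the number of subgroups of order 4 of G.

|G| = 28 and 4 | 28, so subgroups of order 4 are possible by Lagrange.
The subgroups of order 4 are: {e, r^7, r^3s, r^10s}; {e, r^7, r^4s, r^11s}; {e, r^7, r^5s, r^12s}; {e, r^7, r^6s, r^13s}; … (7 in all).
So G has 7 subgroups of order 4.

7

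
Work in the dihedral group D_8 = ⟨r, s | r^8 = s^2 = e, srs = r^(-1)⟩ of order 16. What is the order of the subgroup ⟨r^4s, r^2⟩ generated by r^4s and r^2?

|⟨r^4s⟩| = 2 and |⟨r^2⟩| = 4, so |H| is a multiple of lcm(2, 4) = 4 and divides |G| = 16.
Closing under the operation: H = {e, r^2, r^4, r^6, s, r^2s, r^4s, r^6s}, so |H| = 8.

8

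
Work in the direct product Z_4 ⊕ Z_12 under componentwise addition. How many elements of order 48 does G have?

0

An element (a,b) has order lcm(ord(a), ord(b)); count pairs with lcm equal to 48.
Enumerating gives 0 such elements.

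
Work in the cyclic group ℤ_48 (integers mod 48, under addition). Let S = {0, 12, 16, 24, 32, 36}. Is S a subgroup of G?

No

Closure fails: 16 + 36 = 4 ∉ S. So S is not a subgroup.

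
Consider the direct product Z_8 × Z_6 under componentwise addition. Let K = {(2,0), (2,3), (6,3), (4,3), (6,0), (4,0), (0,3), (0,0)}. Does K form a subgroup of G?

|K| = 8 divides |G| = 48, consistent with Lagrange.
K contains the identity, every element's inverse is in K, and K is closed under +: it is a subgroup.

Yes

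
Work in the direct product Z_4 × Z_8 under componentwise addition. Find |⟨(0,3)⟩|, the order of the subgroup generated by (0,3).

The order of (0,3) in Z_4 × Z_8 is lcm(ord(0) in Z_4, ord(3) in Z_8).
ord(0) = 1 and ord(3) = 8, so |⟨(0,3)⟩| = lcm(1, 8) = 8.

8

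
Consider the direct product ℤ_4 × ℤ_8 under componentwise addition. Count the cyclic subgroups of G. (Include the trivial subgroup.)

14

Group the elements of G by the cyclic subgroup they generate; each cyclic subgroup of order d accounts for φ(d) elements.
Cyclic subgroups by order — order 1: 1; order 2: 3; order 4: 6; order 8: 4.
Total: 14.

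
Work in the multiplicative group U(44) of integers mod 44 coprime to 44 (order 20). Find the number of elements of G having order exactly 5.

4

The elements of order 5 are: 5, 9, 25, 37.
That's 4.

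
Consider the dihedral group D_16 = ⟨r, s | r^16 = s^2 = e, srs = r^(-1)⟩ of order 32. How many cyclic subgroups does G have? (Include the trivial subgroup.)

Group the elements of G by the cyclic subgroup they generate; each cyclic subgroup of order d accounts for φ(d) elements.
Cyclic subgroups by order — order 1: 1; order 2: 17; order 4: 1; order 8: 1; order 16: 1.
Total: 21.

21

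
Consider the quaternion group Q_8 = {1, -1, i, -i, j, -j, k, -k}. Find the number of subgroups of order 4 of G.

3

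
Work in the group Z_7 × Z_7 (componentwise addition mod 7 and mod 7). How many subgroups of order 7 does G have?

|G| = 49 and 7 | 49, so subgroups of order 7 are possible by Lagrange.
The subgroups of order 7 are: {(0,0), (0,1), (0,2), (0,3), (0,4), (0,5), (0,6)}; {(0,0), (1,0), (2,0), (3,0), (4,0), (5,0), (6,0)}; {(0,0), (1,1), (2,2), (3,3), (4,4), (5,5), (6,6)}; {(0,0), (1,2), (2,4), (3,6), (4,1), (5,3), (6,5)}; … (8 in all).
So G has 8 subgroups of order 7.

8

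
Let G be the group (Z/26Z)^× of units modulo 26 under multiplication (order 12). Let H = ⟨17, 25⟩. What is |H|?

6

|⟨17⟩| = 6 and |⟨25⟩| = 2, so |H| is a multiple of lcm(6, 2) = 6 and divides |G| = 12.
Closing under the operation: H = {1, 3, 9, 17, 23, 25}, so |H| = 6.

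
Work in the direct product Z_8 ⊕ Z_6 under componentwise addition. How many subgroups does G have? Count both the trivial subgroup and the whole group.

|G| = 48, so by Lagrange every subgroup order divides 48. Divisors: 1, 2, 3, 4, 6, 8, 12, 16, 24, 48.
Subgroups by order — order 1: 1; order 2: 3; order 3: 1; order 4: 3; order 6: 3; order 8: 3; order 12: 3; order 16: 1; order 24: 3; order 48: 1.
Total: 1 + 3 + 1 + 3 + 3 + 3 + 3 + 1 + 3 + 1 = 22.

22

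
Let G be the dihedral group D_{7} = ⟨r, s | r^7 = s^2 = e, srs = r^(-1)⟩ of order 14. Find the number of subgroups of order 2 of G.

7

|G| = 14 and 2 | 14, so subgroups of order 2 are possible by Lagrange.
The subgroups of order 2 are: {e, r^2s}; {e, r^3s}; {e, r^4s}; {e, r^5s}; … (7 in all).
So G has 7 subgroups of order 2.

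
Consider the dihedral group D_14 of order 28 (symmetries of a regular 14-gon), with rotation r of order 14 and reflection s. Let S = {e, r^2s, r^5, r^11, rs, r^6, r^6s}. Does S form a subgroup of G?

r^6 ∈ S but its inverse r^8 ∉ S, so S is not a subgroup.

No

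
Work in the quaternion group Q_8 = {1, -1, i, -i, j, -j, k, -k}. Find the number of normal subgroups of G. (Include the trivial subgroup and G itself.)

6

G has 6 subgroups. Checking conjugation-invariance by order — order 1: 1/1 normal; order 2: 1/1 normal; order 4: 3/3 normal; order 8: 1/1 normal.
Total normal subgroups: 6.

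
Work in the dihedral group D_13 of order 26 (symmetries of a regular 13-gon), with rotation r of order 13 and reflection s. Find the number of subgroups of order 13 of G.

1

|G| = 26 and 13 | 26, so subgroups of order 13 are possible by Lagrange.
The subgroups of order 13 are: {e, r, r^2, r^3, r^4, r^5, r^6, r^7, r^8, r^9, r^10, r^11, r^12}.
So G has 1 subgroup of order 13.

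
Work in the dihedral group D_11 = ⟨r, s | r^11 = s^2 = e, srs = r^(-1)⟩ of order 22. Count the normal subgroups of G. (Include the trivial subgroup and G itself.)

G has 14 subgroups. Checking conjugation-invariance by order — order 1: 1/1 normal; order 2: 0/11 normal; order 11: 1/1 normal; order 22: 1/1 normal.
Total normal subgroups: 3.

3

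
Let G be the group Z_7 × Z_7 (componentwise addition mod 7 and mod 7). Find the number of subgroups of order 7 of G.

|G| = 49 and 7 | 49, so subgroups of order 7 are possible by Lagrange.
The subgroups of order 7 are: {(0,0), (0,1), (0,2), (0,3), (0,4), (0,5), (0,6)}; {(0,0), (1,0), (2,0), (3,0), (4,0), (5,0), (6,0)}; {(0,0), (1,1), (2,2), (3,3), (4,4), (5,5), (6,6)}; {(0,0), (1,2), (2,4), (3,6), (4,1), (5,3), (6,5)}; … (8 in all).
So G has 8 subgroups of order 7.

8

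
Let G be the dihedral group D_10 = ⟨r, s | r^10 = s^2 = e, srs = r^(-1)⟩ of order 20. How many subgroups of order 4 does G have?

5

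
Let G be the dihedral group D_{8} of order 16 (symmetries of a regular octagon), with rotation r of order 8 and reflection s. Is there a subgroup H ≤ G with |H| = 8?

Yes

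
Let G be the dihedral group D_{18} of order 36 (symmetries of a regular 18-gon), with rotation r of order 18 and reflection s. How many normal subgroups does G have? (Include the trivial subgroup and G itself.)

9

G has 45 subgroups. Checking conjugation-invariance by order — order 1: 1/1 normal; order 2: 1/19 normal; order 3: 1/1 normal; order 4: 0/9 normal; order 6: 1/7 normal; order 9: 1/1 normal; order 12: 0/3 normal; order 18: 3/3 normal; order 36: 1/1 normal.
Total normal subgroups: 9.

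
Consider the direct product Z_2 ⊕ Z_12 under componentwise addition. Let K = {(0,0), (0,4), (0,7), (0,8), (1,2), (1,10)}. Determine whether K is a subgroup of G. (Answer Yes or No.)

(0,7) ∈ K but its inverse (0,5) ∉ K, so K is not a subgroup.

No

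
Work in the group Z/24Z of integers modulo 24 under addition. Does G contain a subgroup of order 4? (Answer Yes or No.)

Yes

4 | 24. A subgroup of order 4 is {0, 6, 12, 18}.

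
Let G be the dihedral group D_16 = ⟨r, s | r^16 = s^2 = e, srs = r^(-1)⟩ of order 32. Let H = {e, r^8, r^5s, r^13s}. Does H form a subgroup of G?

|H| = 4 divides |G| = 32, consistent with Lagrange.
H contains the identity, every element's inverse is in H, and H is closed under ·: it is a subgroup.

Yes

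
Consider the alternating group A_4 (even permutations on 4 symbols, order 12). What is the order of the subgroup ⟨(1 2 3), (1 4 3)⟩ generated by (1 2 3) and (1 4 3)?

12

|⟨(1 2 3)⟩| = 3 and |⟨(1 4 3)⟩| = 3, so |H| is a multiple of lcm(3, 3) = 3 and divides |G| = 12.
Closing {(1 2 3), (1 4 3)} under the group operation gives all of G, so |H| = 12.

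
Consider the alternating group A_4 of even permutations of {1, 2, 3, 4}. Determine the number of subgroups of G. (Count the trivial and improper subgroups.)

10

|G| = 12, so by Lagrange every subgroup order divides 12. Divisors: 1, 2, 3, 4, 6, 12.
Subgroups by order — order 1: 1; order 2: 3; order 3: 4; order 4: 1; order 6: 0; order 12: 1.
Total: 1 + 3 + 4 + 1 + 0 + 1 = 10.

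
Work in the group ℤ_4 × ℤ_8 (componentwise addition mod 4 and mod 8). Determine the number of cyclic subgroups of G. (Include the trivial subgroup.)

14

Each element a generates a cyclic subgroup ⟨a⟩; distinct elements may generate the same one (a cyclic group of order d has φ(d) generators).
Cyclic subgroups by order — order 1: 1; order 2: 3; order 4: 6; order 8: 4.
Total: 14.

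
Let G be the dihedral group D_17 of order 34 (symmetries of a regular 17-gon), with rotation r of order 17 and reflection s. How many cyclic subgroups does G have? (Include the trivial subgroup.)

Group the elements of G by the cyclic subgroup they generate; each cyclic subgroup of order d accounts for φ(d) elements.
Cyclic subgroups by order — order 1: 1; order 2: 17; order 17: 1.
Total: 19.

19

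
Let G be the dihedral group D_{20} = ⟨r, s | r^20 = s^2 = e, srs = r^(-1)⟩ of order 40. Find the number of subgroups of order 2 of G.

21

|G| = 40 and 2 | 40, so subgroups of order 2 are possible by Lagrange.
The subgroups of order 2 are: {e, r^10}; {e, r^10s}; {e, r^11s}; {e, r^12s}; … (21 in all).
So G has 21 subgroups of order 2.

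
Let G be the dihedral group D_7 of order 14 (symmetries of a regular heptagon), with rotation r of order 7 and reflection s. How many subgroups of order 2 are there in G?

|G| = 14 and 2 | 14, so subgroups of order 2 are possible by Lagrange.
The subgroups of order 2 are: {e, r^2s}; {e, r^3s}; {e, r^4s}; {e, r^5s}; … (7 in all).
So G has 7 subgroups of order 2.

7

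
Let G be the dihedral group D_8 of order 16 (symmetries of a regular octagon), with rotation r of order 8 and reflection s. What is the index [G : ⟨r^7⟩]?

|⟨r^7⟩| = 8 and |G| = 16.
By Lagrange, [G : H] = |G|/|H| = 16/8 = 2.

2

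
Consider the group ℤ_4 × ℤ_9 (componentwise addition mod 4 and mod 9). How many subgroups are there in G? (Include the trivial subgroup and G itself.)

9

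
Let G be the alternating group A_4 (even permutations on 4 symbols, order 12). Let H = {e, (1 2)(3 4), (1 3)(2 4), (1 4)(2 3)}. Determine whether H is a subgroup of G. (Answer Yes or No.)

|H| = 4 divides |G| = 12, consistent with Lagrange.
H contains the identity, every element's inverse is in H, and H is closed under ∘: it is a subgroup.

Yes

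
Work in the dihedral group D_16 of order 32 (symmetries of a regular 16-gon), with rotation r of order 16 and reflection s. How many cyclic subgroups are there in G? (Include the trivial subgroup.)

21

A cyclic subgroup of order d is generated by each of its φ(d) elements of order d, so the cyclic subgroups of order d number (#elements of order d)/φ(d).
Cyclic subgroups by order — order 1: 1; order 2: 17; order 4: 1; order 8: 1; order 16: 1.
Total: 21.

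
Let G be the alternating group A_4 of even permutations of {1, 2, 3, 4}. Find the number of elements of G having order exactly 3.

The elements of order 3 are: (2 3 4), (2 4 3), (1 2 3), (1 2 4), (1 3 2), (1 3 4), (1 4 2), (1 4 3).
That's 8.

8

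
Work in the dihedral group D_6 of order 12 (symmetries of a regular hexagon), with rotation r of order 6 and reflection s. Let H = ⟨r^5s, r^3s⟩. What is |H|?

6

|⟨r^5s⟩| = 2 and |⟨r^3s⟩| = 2, so |H| is a multiple of lcm(2, 2) = 2 and divides |G| = 12.
Closing under the operation: H = {e, r^2, r^4, rs, r^3s, r^5s}, so |H| = 6.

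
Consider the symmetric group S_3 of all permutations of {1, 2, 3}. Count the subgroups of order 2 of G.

3

|G| = 6 and 2 | 6, so subgroups of order 2 are possible by Lagrange.
The subgroups of order 2 are: {e, (1 2)}; {e, (1 3)}; {e, (2 3)}.
So G has 3 subgroups of order 2.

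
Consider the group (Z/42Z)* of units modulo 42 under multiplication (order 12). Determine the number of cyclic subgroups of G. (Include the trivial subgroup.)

8

A cyclic subgroup of order d is generated by each of its φ(d) elements of order d, so the cyclic subgroups of order d number (#elements of order d)/φ(d).
Cyclic subgroups by order — order 1: 1; order 2: 3; order 3: 1; order 6: 3.
Total: 8.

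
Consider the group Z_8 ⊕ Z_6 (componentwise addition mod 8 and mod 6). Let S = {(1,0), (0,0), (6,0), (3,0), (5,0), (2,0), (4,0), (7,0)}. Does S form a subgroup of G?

Yes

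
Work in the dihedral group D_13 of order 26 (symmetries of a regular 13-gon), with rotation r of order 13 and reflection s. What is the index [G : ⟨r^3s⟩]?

13

|⟨r^3s⟩| = 2 and |G| = 26.
By Lagrange, [G : H] = |G|/|H| = 26/2 = 13.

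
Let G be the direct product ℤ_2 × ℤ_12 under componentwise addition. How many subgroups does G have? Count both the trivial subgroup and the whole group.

16

|G| = 24, so by Lagrange every subgroup order divides 24. Divisors: 1, 2, 3, 4, 6, 8, 12, 24.
Subgroups by order — order 1: 1; order 2: 3; order 3: 1; order 4: 3; order 6: 3; order 8: 1; order 12: 3; order 24: 1.
Total: 1 + 3 + 1 + 3 + 3 + 1 + 3 + 1 = 16.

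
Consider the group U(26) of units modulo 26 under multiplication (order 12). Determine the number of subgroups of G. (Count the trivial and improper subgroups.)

|G| = 12, so by Lagrange every subgroup order divides 12. Divisors: 1, 2, 3, 4, 6, 12.
Subgroups by order — order 1: 1; order 2: 1; order 3: 1; order 4: 1; order 6: 1; order 12: 1.
Total: 1 + 1 + 1 + 1 + 1 + 1 = 6.

6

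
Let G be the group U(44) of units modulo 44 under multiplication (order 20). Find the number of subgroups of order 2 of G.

3

|G| = 20 and 2 | 20, so subgroups of order 2 are possible by Lagrange.
The subgroups of order 2 are: {1, 21}; {1, 23}; {1, 43}.
So G has 3 subgroups of order 2.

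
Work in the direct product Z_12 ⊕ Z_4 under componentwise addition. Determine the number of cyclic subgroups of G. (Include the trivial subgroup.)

A cyclic subgroup of order d is generated by each of its φ(d) elements of order d, so the cyclic subgroups of order d number (#elements of order d)/φ(d).
Cyclic subgroups by order — order 1: 1; order 2: 3; order 3: 1; order 4: 6; order 6: 3; order 12: 6.
Total: 20.

20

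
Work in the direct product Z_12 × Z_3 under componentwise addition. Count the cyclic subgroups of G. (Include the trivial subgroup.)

15

Each element a generates a cyclic subgroup ⟨a⟩; distinct elements may generate the same one (a cyclic group of order d has φ(d) generators).
Cyclic subgroups by order — order 1: 1; order 2: 1; order 3: 4; order 4: 1; order 6: 4; order 12: 4.
Total: 15.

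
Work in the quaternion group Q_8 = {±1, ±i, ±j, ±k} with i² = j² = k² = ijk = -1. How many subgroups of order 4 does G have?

3

|G| = 8 and 4 | 8, so subgroups of order 4 are possible by Lagrange.
The subgroups of order 4 are: {1, -1, i, -i}; {1, -1, j, -j}; {1, -1, k, -k}.
So G has 3 subgroups of order 4.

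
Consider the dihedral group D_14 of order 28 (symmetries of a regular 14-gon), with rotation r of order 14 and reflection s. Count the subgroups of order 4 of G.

|G| = 28 and 4 | 28, so subgroups of order 4 are possible by Lagrange.
The subgroups of order 4 are: {e, r^7, r^3s, r^10s}; {e, r^7, r^4s, r^11s}; {e, r^7, r^5s, r^12s}; {e, r^7, r^6s, r^13s}; … (7 in all).
So G has 7 subgroups of order 4.

7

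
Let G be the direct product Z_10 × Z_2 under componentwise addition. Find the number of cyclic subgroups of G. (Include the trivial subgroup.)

A cyclic subgroup of order d is generated by each of its φ(d) elements of order d, so the cyclic subgroups of order d number (#elements of order d)/φ(d).
Cyclic subgroups by order — order 1: 1; order 2: 3; order 5: 1; order 10: 3.
Total: 8.

8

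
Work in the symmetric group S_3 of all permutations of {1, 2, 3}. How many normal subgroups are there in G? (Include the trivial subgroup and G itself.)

3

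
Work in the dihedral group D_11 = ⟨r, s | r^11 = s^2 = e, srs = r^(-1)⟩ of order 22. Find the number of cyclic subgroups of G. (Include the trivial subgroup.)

Each element a generates a cyclic subgroup ⟨a⟩; distinct elements may generate the same one (a cyclic group of order d has φ(d) generators).
Cyclic subgroups by order — order 1: 1; order 2: 11; order 11: 1.
Total: 13.

13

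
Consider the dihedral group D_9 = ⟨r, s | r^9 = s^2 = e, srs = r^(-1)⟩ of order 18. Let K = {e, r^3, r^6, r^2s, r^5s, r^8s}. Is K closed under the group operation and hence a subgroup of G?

Yes

|K| = 6 divides |G| = 18, consistent with Lagrange.
K contains the identity, every element's inverse is in K, and K is closed under ·: it is a subgroup.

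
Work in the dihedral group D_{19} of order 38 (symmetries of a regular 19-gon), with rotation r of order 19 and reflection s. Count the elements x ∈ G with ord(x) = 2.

Enumerating element orders in G gives 19 elements of order 2.

19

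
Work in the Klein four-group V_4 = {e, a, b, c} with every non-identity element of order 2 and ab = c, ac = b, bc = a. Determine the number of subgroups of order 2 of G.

|G| = 4 and 2 | 4, so subgroups of order 2 are possible by Lagrange.
The subgroups of order 2 are: {e, a}; {e, b}; {e, c}.
So G has 3 subgroups of order 2.

3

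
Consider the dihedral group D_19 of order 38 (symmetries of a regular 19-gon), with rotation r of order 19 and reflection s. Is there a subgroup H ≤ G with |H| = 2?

Yes

2 | 38. A subgroup of order 2 is {e, r^10s}.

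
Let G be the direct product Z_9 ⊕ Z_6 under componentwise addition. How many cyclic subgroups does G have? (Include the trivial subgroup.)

Group the elements of G by the cyclic subgroup they generate; each cyclic subgroup of order d accounts for φ(d) elements.
Cyclic subgroups by order — order 1: 1; order 2: 1; order 3: 4; order 6: 4; order 9: 3; order 18: 3.
Total: 16.

16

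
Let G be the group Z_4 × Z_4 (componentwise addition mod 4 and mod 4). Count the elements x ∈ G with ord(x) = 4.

An element (a,b) has order lcm(ord(a), ord(b)); count pairs with lcm equal to 4.
Enumerating gives 12 such elements.

12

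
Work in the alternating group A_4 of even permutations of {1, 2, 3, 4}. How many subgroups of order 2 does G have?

|G| = 12 and 2 | 12, so subgroups of order 2 are possible by Lagrange.
The subgroups of order 2 are: {e, (1 2)(3 4)}; {e, (1 3)(2 4)}; {e, (1 4)(2 3)}.
So G has 3 subgroups of order 2.

3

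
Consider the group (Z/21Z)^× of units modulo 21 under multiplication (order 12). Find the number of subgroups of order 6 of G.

|G| = 12 and 6 | 12, so subgroups of order 6 are possible by Lagrange.
The subgroups of order 6 are: {1, 4, 10, 13, 16, 19}; {1, 2, 4, 8, 11, 16}; {1, 4, 5, 16, 17, 20}.
So G has 3 subgroups of order 6.

3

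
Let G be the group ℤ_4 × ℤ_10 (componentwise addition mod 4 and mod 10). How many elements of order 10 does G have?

12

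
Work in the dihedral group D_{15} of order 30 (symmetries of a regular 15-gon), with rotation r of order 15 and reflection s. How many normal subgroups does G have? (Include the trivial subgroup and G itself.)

5

G has 28 subgroups. Checking conjugation-invariance by order — order 1: 1/1 normal; order 2: 0/15 normal; order 3: 1/1 normal; order 5: 1/1 normal; order 6: 0/5 normal; order 10: 0/3 normal; order 15: 1/1 normal; order 30: 1/1 normal.
Total normal subgroups: 5.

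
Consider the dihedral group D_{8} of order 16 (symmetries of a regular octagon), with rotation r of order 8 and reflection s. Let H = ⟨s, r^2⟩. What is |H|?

|⟨s⟩| = 2 and |⟨r^2⟩| = 4, so |H| is a multiple of lcm(2, 4) = 4 and divides |G| = 16.
Closing under the operation: H = {e, r^2, r^4, r^6, s, r^2s, r^4s, r^6s}, so |H| = 8.

8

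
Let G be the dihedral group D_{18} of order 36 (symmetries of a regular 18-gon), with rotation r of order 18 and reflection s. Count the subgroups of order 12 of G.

|G| = 36 and 12 | 36, so subgroups of order 12 are possible by Lagrange.
The subgroups of order 12 are: {e, r^3, r^6, r^9, r^12, r^15, rs, r^4s, r^7s, r^10s, r^13s, r^16s}; {e, r^3, r^6, r^9, r^12, r^15, r^2s, r^5s, r^8s, r^11s, r^14s, r^17s}; {e, r^3, r^6, r^9, r^12, r^15, s, r^3s, r^6s, r^9s, r^12s, r^15s}.
So G has 3 subgroups of order 12.

3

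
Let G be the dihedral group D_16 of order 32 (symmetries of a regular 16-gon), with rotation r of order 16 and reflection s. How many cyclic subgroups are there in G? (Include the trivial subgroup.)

Each element a generates a cyclic subgroup ⟨a⟩; distinct elements may generate the same one (a cyclic group of order d has φ(d) generators).
Cyclic subgroups by order — order 1: 1; order 2: 17; order 4: 1; order 8: 1; order 16: 1.
Total: 21.

21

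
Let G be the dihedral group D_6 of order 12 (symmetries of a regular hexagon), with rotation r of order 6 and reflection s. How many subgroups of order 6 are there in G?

|G| = 12 and 6 | 12, so subgroups of order 6 are possible by Lagrange.
The subgroups of order 6 are: {e, r, r^2, r^3, r^4, r^5}; {e, r^2, r^4, s, r^2s, r^4s}; {e, r^2, r^4, rs, r^3s, r^5s}.
So G has 3 subgroups of order 6.

3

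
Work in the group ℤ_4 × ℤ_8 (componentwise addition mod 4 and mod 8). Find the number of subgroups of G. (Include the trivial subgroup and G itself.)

|G| = 32, so by Lagrange every subgroup order divides 32. Divisors: 1, 2, 4, 8, 16, 32.
Subgroups by order — order 1: 1; order 2: 3; order 4: 7; order 8: 7; order 16: 3; order 32: 1.
Total: 1 + 3 + 7 + 7 + 3 + 1 = 22.

22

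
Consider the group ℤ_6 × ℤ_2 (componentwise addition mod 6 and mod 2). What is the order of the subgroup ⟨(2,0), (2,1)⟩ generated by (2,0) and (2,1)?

|⟨(2,0)⟩| = 3 and |⟨(2,1)⟩| = 6, so |H| is a multiple of lcm(3, 6) = 6 and divides |G| = 12.
Closing under the operation: H = {(0,0), (0,1), (2,0), (2,1), (4,0), (4,1)}, so |H| = 6.

6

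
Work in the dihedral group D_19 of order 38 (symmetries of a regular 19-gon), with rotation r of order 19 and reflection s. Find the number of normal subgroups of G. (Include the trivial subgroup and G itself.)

3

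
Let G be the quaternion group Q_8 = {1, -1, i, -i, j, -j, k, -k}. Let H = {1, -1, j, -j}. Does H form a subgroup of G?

|H| = 4 divides |G| = 8, consistent with Lagrange.
H contains the identity, every element's inverse is in H, and H is closed under ·: it is a subgroup.
In fact H = ⟨j⟩.

Yes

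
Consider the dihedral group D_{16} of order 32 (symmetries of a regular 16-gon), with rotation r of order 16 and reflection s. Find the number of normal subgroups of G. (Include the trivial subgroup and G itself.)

8

G has 36 subgroups. Checking conjugation-invariance by order — order 1: 1/1 normal; order 2: 1/17 normal; order 4: 1/9 normal; order 8: 1/5 normal; order 16: 3/3 normal; order 32: 1/1 normal.
Total normal subgroups: 8.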